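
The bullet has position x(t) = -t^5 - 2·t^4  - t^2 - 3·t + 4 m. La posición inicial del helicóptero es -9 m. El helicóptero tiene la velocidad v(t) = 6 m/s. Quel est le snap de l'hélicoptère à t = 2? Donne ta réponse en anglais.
Starting from velocity v(t) = 6, we take 3 derivatives. Taking d/dt of v(t), we find a(t) = 0. Taking d/dt of a(t), we find j(t) = 0. Differentiating jerk, we get snap: s(t) = 0. From the given snap equation s(t) = 0, we substitute t = 2 to get s = 0.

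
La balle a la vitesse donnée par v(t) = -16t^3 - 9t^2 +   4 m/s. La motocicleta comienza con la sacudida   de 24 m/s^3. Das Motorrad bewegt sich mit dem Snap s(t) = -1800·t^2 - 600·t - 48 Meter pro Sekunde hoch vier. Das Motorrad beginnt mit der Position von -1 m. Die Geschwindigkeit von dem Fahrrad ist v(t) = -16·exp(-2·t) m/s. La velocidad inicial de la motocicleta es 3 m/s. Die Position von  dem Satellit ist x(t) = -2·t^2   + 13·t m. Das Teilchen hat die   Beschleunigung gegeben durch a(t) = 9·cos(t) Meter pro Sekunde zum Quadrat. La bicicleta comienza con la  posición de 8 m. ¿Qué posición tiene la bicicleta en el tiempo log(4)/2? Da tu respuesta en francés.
Nous devons trouver la primitive de notre équation de la vitesse v(t) = -16·exp(-2·t) 1 fois. L'intégrale de la vitesse, avec x(0) = 8, donne la position: x(t) = 8·exp(-2·t). En utilisant x(t) = 8·exp(-2·t) et en substituant t = log(4)/2, nous trouvons x = 2.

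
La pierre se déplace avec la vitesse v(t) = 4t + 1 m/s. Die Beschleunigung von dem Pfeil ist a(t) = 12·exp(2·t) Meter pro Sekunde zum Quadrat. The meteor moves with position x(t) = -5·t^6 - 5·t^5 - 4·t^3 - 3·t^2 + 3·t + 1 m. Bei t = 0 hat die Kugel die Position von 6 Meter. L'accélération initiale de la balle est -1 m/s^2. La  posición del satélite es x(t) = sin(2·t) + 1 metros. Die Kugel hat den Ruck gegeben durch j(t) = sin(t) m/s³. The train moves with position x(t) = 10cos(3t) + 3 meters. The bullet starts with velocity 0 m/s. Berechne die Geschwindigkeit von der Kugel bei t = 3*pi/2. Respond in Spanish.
Para resolver esto, necesitamos tomar 2 antiderivadas de nuestra ecuación de la sacudida j(t) = sin(t). Tomando ∫j(t)dt y aplicando a(0) = -1, encontramos a(t) = -cos(t). Tomando ∫a(t)dt y aplicando v(0) = 0, encontramos v(t) = -sin(t). Usando v(t) = -sin(t) y sustituyendo t = 3*pi/2, encontramos v = 1.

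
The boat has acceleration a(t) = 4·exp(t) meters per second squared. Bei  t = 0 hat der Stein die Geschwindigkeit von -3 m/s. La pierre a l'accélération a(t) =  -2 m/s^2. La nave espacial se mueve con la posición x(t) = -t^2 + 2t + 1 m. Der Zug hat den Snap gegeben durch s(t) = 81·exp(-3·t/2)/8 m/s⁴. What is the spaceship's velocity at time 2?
To solve this, we need to take 1 derivative of our position equation x(t) = -t^2 + 2·t + 1. Taking d/dt of x(t), we find v(t) = 2 - 2·t. We have velocity v(t) = 2 - 2·t. Substituting t = 2: v(2) = -2.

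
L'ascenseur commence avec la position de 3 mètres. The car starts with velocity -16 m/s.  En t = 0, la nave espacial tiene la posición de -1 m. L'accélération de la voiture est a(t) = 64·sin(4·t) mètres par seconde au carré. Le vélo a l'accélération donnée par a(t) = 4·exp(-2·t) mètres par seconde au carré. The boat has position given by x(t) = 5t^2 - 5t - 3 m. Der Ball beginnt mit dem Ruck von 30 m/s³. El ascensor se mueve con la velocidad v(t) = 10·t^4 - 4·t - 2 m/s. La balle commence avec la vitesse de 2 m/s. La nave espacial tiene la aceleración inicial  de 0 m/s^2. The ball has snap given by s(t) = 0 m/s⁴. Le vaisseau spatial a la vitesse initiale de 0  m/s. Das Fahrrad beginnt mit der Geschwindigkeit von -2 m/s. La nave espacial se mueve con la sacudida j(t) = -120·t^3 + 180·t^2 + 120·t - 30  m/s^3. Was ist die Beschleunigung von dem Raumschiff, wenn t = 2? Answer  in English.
We must find the integral of our jerk equation j(t) = -120·t^3 + 180·t^2 + 120·t - 30 1 time. Finding the antiderivative of j(t) and using a(0) = 0: a(t) = 30·t·(-t^3 + 2·t^2 + 2·t - 1). We have acceleration a(t) = 30·t·(-t^3 + 2·t^2 + 2·t - 1). Substituting t = 2: a(2) = 180.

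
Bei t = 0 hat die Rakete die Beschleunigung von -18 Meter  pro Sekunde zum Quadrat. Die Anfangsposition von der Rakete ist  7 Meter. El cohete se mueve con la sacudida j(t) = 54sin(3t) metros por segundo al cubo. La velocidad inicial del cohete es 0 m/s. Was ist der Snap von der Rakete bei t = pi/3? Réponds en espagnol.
Partiendo de la sacudida j(t) = 54·sin(3·t), tomamos 1 derivada. Derivando la sacudida, obtenemos el snap: s(t) = 162·cos(3·t). De la ecuación del snap s(t) = 162·cos(3·t), sustituimos t = pi/3 para obtener s = -162.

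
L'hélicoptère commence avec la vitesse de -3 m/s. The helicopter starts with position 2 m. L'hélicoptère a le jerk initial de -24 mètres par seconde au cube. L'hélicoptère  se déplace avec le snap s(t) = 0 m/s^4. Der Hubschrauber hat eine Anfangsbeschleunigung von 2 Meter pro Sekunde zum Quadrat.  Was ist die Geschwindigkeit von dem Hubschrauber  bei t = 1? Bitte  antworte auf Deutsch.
Ausgehend von dem Snap s(t) = 0, nehmen wir 3 Stammfunktionen. Die Stammfunktion von dem Snap, mit j(0) = -24, ergibt den Ruck: j(t) = -24. Durch Integration von dem Ruck und Verwendung der Anfangsbedingung a(0) = 2, erhalten wir a(t) = 2 - 24·t. Das Integral von der Beschleunigung, mit v(0) = -3, ergibt die Geschwindigkeit: v(t) = -12·t^2 + 2·t - 3. Mit v(t) = -12·t^2 + 2·t - 3 und Einsetzen von t = 1, finden wir v = -13.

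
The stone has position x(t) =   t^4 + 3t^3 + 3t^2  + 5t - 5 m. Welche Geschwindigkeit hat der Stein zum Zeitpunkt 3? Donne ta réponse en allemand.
Um dies zu lösen, müssen wir 1 Ableitung unserer Gleichung für die Position x(t) = t^4 + 3·t^3 + 3·t^2 + 5·t - 5 nehmen. Die Ableitung von der Position ergibt die Geschwindigkeit: v(t) = 4·t^3 + 9·t^2 + 6·t + 5. Wir haben die Geschwindigkeit v(t) = 4·t^3 + 9·t^2 + 6·t + 5. Durch Einsetzen von t = 3: v(3) = 212.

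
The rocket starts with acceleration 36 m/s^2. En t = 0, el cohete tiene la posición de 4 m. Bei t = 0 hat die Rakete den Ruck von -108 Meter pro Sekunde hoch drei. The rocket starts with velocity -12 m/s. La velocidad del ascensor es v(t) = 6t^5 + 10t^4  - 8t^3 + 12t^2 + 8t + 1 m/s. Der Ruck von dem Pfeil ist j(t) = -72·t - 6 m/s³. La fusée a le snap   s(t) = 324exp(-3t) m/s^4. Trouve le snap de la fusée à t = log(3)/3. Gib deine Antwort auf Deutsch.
Mit s(t) = 324·exp(-3·t) und Einsetzen von t = log(3)/3, finden wir s = 108.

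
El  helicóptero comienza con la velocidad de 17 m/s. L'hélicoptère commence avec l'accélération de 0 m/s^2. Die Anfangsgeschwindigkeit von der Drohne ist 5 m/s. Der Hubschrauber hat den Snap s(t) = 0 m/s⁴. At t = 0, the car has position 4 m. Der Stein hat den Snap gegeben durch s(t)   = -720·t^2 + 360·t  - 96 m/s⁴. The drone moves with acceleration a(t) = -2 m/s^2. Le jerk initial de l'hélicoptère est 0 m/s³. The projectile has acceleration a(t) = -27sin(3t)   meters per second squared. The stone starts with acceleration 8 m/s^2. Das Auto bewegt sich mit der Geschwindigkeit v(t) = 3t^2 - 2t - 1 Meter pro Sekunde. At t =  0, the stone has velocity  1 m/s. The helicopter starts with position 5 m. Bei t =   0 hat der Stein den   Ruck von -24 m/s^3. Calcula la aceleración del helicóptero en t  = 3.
Necesitamos integrar nuestra ecuación del snap s(t) = 0 2 veces. Tomando ∫s(t)dt y aplicando j(0) = 0, encontramos j(t) = 0. La antiderivada de la sacudida es la aceleración. Usando a(0) = 0, obtenemos a(t) = 0. Usando a(t) = 0 y sustituyendo t = 3, encontramos a = 0.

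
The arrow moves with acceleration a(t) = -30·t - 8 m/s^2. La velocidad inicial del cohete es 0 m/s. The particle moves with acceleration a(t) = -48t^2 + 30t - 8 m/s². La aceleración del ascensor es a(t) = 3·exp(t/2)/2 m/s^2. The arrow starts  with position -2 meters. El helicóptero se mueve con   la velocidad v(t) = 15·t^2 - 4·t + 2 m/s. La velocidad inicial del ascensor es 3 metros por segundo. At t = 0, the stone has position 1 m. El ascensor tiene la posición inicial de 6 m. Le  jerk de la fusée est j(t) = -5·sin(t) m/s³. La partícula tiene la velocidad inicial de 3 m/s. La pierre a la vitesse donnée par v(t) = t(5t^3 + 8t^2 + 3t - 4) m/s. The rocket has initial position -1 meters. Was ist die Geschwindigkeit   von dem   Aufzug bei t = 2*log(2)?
Ausgehend von der Beschleunigung a(t) = 3·exp(t/2)/2, nehmen wir 1 Integral. Das Integral von der Beschleunigung, mit v(0) = 3, ergibt die Geschwindigkeit: v(t) = 3·exp(t/2). Aus der Gleichung für die Geschwindigkeit v(t) = 3·exp(t/2), setzen wir t = 2*log(2) ein und erhalten v = 6.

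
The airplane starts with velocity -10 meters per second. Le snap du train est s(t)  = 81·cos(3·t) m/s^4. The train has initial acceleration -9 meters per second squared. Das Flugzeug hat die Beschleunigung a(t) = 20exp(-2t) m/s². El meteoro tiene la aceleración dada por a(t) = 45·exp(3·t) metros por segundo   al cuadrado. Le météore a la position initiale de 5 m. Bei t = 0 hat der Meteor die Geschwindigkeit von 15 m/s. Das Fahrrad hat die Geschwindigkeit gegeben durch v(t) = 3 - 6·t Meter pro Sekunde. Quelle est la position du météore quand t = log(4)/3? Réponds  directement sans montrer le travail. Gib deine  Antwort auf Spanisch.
x(log(4)/3) = 20.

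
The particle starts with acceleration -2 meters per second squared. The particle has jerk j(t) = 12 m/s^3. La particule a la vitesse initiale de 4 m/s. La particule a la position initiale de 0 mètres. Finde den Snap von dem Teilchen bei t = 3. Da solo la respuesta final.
s(3) = 0.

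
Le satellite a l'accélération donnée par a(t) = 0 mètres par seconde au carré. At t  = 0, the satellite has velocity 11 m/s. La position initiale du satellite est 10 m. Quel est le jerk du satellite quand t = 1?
Pour résoudre ceci, nous devons prendre 1 dérivée de notre équation de l'accélération a(t) = 0. La dérivée de l'accélération donne le jerk: j(t) = 0. En utilisant j(t) = 0 et en substituant t = 1, nous trouvons j = 0.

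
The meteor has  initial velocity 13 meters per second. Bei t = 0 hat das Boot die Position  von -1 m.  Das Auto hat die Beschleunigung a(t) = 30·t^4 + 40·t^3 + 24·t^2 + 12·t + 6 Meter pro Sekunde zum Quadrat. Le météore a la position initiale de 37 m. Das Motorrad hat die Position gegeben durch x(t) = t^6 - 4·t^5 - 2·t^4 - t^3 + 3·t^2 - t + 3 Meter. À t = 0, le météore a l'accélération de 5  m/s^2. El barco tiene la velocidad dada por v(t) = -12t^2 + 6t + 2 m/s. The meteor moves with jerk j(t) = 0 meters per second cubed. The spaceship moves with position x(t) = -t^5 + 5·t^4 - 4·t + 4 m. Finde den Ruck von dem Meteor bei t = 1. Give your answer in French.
De l'équation du jerk j(t) = 0, nous substituons t = 1 pour obtenir j = 0.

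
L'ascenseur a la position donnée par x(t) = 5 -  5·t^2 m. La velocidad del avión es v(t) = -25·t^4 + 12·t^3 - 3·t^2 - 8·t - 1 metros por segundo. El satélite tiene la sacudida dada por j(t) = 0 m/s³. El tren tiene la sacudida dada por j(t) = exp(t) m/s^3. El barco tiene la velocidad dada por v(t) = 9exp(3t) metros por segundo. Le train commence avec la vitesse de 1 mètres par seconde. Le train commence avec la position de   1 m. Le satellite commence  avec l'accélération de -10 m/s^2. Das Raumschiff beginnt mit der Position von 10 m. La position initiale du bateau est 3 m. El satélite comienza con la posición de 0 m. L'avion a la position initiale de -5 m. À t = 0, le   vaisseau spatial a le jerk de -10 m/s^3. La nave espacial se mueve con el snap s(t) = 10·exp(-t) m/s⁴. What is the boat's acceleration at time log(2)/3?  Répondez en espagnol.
Debemos derivar nuestra ecuación de la velocidad v(t) = 9·exp(3·t) 1 vez. Tomando d/dt de v(t), encontramos a(t) = 27·exp(3·t). De la ecuación de la aceleración a(t) = 27·exp(3·t), sustituimos t = log(2)/3 para obtener a = 54.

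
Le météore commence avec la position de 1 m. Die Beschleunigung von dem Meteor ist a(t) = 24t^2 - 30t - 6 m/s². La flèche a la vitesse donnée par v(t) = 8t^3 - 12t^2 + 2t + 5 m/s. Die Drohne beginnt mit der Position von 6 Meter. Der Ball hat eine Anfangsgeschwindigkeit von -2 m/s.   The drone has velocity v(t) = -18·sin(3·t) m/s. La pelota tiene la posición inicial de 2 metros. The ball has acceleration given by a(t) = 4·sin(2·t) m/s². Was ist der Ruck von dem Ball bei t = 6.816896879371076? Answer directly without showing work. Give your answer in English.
At t = 6.816896879371076, j = 3.85906441214152.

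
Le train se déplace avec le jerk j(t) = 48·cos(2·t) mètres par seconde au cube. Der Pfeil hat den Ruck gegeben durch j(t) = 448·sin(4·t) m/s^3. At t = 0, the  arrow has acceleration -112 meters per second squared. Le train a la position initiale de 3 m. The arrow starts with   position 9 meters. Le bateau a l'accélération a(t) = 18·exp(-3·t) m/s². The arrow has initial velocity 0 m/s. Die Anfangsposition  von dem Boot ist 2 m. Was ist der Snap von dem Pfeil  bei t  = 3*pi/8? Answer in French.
En partant du jerk j(t) = 448·sin(4·t), nous prenons 1 dérivée. En prenant d/dt de j(t), nous trouvons s(t) = 1792·cos(4·t). De l'équation du snap s(t) = 1792·cos(4·t), nous substituons t = 3*pi/8 pour obtenir s = 0.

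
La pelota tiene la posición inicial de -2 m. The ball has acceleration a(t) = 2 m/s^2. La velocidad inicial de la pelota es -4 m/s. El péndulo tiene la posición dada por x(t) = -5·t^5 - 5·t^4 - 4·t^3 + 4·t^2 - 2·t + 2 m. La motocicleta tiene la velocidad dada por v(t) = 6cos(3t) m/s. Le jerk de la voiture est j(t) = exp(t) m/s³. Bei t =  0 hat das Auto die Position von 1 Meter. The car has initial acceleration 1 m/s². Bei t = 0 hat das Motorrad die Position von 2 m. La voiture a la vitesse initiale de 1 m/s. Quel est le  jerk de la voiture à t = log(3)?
Nous avons le jerk j(t) = exp(t). En substituant t = log(3): j(log(3)) = 3.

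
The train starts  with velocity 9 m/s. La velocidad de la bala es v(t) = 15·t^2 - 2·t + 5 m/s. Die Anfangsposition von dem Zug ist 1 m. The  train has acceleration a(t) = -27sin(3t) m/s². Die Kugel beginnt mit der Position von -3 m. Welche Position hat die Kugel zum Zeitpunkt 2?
Um dies zu lösen, müssen wir 1 Stammfunktion unserer Gleichung für die Geschwindigkeit v(t) = 15·t^2 - 2·t + 5 finden. Das Integral von der Geschwindigkeit ist die Position. Mit x(0) = -3 erhalten wir x(t) = 5·t^3 - t^2 + 5·t - 3. Aus der Gleichung für die Position x(t) = 5·t^3 - t^2 + 5·t - 3, setzen wir t = 2 ein und erhalten x = 43.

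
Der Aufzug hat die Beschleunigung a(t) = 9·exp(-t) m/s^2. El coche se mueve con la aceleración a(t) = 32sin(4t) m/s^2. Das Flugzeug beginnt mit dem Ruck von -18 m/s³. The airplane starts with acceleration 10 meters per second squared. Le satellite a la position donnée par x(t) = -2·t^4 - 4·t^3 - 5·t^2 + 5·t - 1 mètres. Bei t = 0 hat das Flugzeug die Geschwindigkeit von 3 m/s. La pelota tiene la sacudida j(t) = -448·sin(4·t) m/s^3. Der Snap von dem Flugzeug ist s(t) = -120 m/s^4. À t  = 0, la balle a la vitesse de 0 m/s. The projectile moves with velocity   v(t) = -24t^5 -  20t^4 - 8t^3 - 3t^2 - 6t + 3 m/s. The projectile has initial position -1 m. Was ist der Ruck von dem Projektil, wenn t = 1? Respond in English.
To solve this, we need to take 2 derivatives of our velocity equation v(t) = -24·t^5 - 20·t^4 - 8·t^3 - 3·t^2 - 6·t + 3. The derivative of velocity gives acceleration: a(t) = -120·t^4 - 80·t^3 - 24·t^2 - 6·t - 6. Taking d/dt of a(t), we find j(t) = -480·t^3 - 240·t^2 - 48·t - 6. Using j(t) = -480·t^3 - 240·t^2 - 48·t - 6 and substituting t = 1, we find j = -774.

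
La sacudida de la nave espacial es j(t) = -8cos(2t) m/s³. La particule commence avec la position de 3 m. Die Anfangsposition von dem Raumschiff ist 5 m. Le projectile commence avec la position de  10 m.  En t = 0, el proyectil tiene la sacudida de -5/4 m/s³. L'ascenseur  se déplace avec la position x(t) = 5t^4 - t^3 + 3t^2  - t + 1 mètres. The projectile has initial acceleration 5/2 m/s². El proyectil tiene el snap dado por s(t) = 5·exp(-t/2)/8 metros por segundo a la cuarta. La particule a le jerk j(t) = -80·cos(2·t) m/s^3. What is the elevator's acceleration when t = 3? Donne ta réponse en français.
Pour résoudre ceci, nous devons prendre 2 dérivées de notre équation de la position x(t) = 5·t^4 - t^3 + 3·t^2 - t + 1. En prenant d/dt de x(t), nous trouvons v(t) = 20·t^3 - 3·t^2 + 6·t - 1. En dérivant la vitesse, nous obtenons l'accélération: a(t) = 60·t^2 - 6·t + 6. Nous avons l'accélération a(t) = 60·t^2 - 6·t + 6. En substituant t = 3: a(3) = 528.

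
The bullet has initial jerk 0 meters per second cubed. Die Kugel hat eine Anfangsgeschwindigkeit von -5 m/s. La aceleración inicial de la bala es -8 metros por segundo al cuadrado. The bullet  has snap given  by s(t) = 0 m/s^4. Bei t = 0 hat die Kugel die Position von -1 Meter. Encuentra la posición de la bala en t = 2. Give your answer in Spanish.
Partiendo del snap s(t) = 0, tomamos 4 antiderivadas. La integral del snap, con j(0) = 0, da la sacudida: j(t) = 0. La integral de la sacudida, con a(0) = -8, da la aceleración: a(t) = -8. Integrando la aceleración y usando la condición inicial v(0) = -5, obtenemos v(t) = -8·t - 5. La antiderivada de la velocidad es la posición. Usando x(0) = -1, obtenemos x(t) = -4·t^2 - 5·t - 1. Tenemos la posición x(t) = -4·t^2 - 5·t - 1. Sustituyendo t = 2: x(2) = -27.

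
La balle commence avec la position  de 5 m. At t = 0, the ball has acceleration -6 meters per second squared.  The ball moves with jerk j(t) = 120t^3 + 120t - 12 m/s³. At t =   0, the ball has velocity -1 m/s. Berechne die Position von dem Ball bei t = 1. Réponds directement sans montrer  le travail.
x(1) = 5.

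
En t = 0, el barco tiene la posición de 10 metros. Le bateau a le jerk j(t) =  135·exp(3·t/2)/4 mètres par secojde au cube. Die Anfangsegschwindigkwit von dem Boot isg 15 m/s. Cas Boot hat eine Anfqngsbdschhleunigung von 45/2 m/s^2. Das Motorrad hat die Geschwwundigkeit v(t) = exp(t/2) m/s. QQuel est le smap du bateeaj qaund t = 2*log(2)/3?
En partant du jerk j(t) = 135·exp(3·t/2)/4, nous prenons 1 dérivée. En dérivant le jerk, nous obtenons le snap: s(t) = 405·exp(3·t/2)/8. En utilisant s(t) = 405·exp(3·t/2)/8 et en substituant t = 2*log(2)/3, nous trouvons s = 405/4.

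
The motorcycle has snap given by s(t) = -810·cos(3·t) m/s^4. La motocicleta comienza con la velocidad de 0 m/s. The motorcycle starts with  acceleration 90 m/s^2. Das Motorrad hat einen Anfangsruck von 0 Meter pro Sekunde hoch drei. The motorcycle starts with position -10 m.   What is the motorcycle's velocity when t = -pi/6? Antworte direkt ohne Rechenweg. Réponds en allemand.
v(-pi/6) = -30.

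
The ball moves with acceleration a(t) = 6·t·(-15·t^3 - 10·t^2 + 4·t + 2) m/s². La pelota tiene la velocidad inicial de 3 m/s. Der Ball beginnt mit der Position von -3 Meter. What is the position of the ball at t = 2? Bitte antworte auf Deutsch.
Wir müssen unsere Gleichung für die Beschleunigung a(t) = 6·t·(-15·t^3 - 10·t^2 + 4·t + 2) 2-mal integrieren. Das Integral von der Beschleunigung, mit v(0) = 3, ergibt die Geschwindigkeit: v(t) = -18·t^5 - 15·t^4 + 8·t^3 + 6·t^2 + 3. Durch Integration von der Geschwindigkeit und Verwendung der Anfangsbedingung x(0) = -3, erhalten wir x(t) = -3·t^6 - 3·t^5 + 2·t^4 + 2·t^3 + 3·t - 3. Aus der Gleichung für die Position x(t) = -3·t^6 - 3·t^5 + 2·t^4 + 2·t^3 + 3·t - 3, setzen wir t = 2 ein und erhalten x = -237.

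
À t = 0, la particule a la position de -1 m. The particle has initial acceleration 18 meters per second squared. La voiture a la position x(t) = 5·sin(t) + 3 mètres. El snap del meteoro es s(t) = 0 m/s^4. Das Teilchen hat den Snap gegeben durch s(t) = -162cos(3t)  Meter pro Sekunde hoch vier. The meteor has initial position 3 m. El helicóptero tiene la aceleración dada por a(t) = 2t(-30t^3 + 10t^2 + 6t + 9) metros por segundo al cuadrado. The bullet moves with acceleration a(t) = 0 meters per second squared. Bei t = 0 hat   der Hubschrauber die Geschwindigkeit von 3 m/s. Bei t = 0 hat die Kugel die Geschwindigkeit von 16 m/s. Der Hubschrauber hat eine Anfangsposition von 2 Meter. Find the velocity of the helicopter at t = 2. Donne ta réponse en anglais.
To find the answer, we compute 1 antiderivative of a(t) = 2·t·(-30·t^3 + 10·t^2 + 6·t + 9). Taking ∫a(t)dt and applying v(0) = 3, we find v(t) = -12·t^5 + 5·t^4 + 4·t^3 + 9·t^2 + 3. Using v(t) = -12·t^5 + 5·t^4 + 4·t^3 + 9·t^2 + 3 and substituting t = 2, we find v = -233.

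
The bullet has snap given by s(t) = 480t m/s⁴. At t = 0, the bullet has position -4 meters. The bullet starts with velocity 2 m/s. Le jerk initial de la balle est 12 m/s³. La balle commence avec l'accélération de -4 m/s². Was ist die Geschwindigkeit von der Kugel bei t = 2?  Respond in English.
Starting from snap s(t) = 480·t, we take 3 integrals. The antiderivative of snap is jerk. Using j(0) = 12, we get j(t) = 240·t^2 + 12. Taking ∫j(t)dt and applying a(0) = -4, we find a(t) = 80·t^3 + 12·t - 4. Finding the antiderivative of a(t) and using v(0) = 2: v(t) = 20·t^4 + 6·t^2 - 4·t + 2. Using v(t) = 20·t^4 + 6·t^2 - 4·t + 2 and substituting t = 2, we find v = 338.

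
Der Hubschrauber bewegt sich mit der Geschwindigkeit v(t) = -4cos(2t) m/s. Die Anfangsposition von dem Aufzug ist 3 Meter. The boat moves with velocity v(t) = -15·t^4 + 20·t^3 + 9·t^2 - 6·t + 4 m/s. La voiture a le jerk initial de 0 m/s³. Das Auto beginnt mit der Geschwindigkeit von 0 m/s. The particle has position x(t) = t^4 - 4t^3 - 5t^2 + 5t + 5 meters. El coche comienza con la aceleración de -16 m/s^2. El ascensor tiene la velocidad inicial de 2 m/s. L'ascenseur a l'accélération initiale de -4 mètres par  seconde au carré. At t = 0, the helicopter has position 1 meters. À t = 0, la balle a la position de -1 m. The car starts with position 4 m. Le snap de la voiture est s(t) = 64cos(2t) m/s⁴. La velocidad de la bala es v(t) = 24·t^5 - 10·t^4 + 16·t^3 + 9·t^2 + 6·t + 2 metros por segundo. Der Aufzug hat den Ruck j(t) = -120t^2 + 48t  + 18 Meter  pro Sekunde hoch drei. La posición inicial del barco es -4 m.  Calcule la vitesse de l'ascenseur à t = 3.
Nous devons intégrer notre équation du jerk j(t) = -120·t^2 + 48·t + 18 2 fois. La primitive du jerk est l'accélération. En utilisant a(0) = -4, nous obtenons a(t) = -40·t^3 + 24·t^2 + 18·t - 4. La primitive de l'accélération, avec v(0) = 2, donne la vitesse: v(t) = -10·t^4 + 8·t^3 + 9·t^2 - 4·t + 2. En utilisant v(t) = -10·t^4 + 8·t^3 + 9·t^2 - 4·t + 2 et en substituant t = 3, nous trouvons v = -523.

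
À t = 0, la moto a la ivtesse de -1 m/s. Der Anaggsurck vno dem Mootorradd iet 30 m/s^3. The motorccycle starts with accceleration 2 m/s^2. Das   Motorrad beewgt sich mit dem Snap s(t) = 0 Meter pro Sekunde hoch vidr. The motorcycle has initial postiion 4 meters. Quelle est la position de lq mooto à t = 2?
Pour résoudre ceci, nous devons prendre 4 intégrales de notre équation du snap s(t) = 0. En intégrant le snap et en utilisant la condition initiale j(0) = 30, nous obtenons j(t) = 30. L'intégrale du jerk est l'accélération. En utilisant a(0) = 2, nous obtenons a(t) = 30·t + 2. La primitive de l'accélération, avec v(0) = -1, donne la vitesse: v(t) = 15·t^2 + 2·t - 1. En prenant ∫v(t)dt et en appliquant x(0) = 4, nous trouvons x(t) = 5·t^3 + t^2 - t + 4. En utilisant x(t) = 5·t^3 + t^2 - t + 4 et en substituant t = 2, nous trouvons x = 46.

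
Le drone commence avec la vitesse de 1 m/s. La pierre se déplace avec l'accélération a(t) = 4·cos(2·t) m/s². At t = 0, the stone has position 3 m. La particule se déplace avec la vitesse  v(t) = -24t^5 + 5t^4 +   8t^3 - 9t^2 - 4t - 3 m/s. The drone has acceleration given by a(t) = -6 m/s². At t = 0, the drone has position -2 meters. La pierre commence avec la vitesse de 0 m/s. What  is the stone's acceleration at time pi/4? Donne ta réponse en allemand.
Aus der Gleichung für die Beschleunigung a(t) = 4·cos(2·t), setzen wir t = pi/4 ein und erhalten a = 0.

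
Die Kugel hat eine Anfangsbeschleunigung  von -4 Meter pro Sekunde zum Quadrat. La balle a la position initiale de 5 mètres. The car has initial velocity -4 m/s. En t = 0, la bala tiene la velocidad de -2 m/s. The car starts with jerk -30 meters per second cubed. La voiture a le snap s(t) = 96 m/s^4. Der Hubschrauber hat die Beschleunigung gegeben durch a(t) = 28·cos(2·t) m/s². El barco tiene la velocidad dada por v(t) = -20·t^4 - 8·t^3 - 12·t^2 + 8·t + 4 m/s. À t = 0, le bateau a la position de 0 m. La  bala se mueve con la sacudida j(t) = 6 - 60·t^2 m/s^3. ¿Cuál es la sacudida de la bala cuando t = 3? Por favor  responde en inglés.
From the given jerk equation j(t) = 6 - 60·t^2, we substitute t = 3 to get j = -534.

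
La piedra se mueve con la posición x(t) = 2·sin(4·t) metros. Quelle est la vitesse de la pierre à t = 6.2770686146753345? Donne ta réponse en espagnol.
Para resolver esto, necesitamos tomar 1 derivada de nuestra ecuación de la posición x(t) = 2·sin(4·t). Derivando la posición, obtenemos la velocidad: v(t) = 8·cos(4·t). Usando v(t) = 8·cos(4·t) y sustituyendo t = 6.2770686146753345, encontramos v = 7.99760562810712.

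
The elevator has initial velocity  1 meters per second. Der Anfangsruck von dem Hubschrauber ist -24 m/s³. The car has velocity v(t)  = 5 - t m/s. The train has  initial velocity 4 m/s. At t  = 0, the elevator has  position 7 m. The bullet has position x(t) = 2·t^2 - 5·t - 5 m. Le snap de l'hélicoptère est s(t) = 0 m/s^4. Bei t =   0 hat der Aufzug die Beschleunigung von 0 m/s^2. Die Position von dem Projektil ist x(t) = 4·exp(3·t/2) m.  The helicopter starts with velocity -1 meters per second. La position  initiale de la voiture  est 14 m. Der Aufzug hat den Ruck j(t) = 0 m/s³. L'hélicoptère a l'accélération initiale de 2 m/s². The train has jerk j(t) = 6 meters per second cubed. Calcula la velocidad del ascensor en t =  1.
Partiendo de la sacudida j(t) = 0, tomamos 2 integrales. Tomando ∫j(t)dt y aplicando a(0) = 0, encontramos a(t) = 0. La antiderivada de la aceleración, con v(0) = 1, da la velocidad: v(t) = 1. Usando v(t) = 1 y sustituyendo t = 1, encontramos v = 1.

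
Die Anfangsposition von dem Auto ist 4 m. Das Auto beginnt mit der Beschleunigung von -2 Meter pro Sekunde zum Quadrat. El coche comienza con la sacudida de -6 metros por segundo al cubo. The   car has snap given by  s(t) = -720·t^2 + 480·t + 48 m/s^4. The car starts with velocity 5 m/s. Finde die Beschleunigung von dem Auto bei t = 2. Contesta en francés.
En partant du snap s(t) = -720·t^2 + 480·t + 48, nous prenons 2 primitives. En prenant ∫s(t)dt et en appliquant j(0) = -6, nous trouvons j(t) = -240·t^3 + 240·t^2 + 48·t - 6. L'intégrale du jerk, avec a(0) = -2, donne l'accélération: a(t) = -60·t^4 + 80·t^3 + 24·t^2 - 6·t - 2. De l'équation de l'accélération a(t) = -60·t^4 + 80·t^3 + 24·t^2 - 6·t - 2, nous substituons t = 2 pour obtenir a = -238.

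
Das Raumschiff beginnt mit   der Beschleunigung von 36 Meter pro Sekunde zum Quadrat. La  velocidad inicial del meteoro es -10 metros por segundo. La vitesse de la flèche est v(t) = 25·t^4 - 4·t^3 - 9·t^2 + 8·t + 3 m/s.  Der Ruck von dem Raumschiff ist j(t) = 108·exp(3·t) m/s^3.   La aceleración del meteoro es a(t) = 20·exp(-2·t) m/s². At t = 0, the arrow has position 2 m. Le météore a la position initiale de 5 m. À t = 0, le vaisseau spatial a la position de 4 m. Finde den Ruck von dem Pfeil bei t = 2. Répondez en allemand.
Wir müssen unsere Gleichung für die Geschwindigkeit v(t) = 25·t^4 - 4·t^3 - 9·t^2 + 8·t + 3 2-mal ableiten. Mit d/dt von v(t) finden wir a(t) = 100·t^3 - 12·t^2 - 18·t + 8. Mit d/dt von a(t) finden wir j(t) = 300·t^2 - 24·t - 18. Aus der Gleichung für den Ruck j(t) = 300·t^2 - 24·t - 18, setzen wir t = 2 ein und erhalten j = 1134.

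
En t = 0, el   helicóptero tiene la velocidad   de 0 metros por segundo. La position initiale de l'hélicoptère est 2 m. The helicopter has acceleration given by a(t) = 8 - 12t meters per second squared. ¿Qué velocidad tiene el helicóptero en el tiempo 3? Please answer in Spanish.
Debemos encontrar la integral de nuestra ecuación de la aceleración a(t) = 8 - 12·t 1 vez. La integral de la aceleración, con v(0) = 0, da la velocidad: v(t) = 2·t·(4 - 3·t). Usando v(t) = 2·t·(4 - 3·t) y sustituyendo t = 3, encontramos v = -30.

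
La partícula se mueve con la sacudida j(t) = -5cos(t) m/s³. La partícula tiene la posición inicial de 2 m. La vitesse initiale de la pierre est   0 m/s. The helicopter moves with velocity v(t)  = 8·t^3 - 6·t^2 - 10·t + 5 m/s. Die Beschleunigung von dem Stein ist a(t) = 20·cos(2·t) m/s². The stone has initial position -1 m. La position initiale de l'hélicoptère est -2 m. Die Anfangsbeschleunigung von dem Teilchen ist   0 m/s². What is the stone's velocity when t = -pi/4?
To solve this, we need to take 1 integral of our acceleration equation a(t) = 20·cos(2·t). The integral of acceleration, with v(0) = 0, gives velocity: v(t) = 10·sin(2·t). From the given velocity equation v(t) = 10·sin(2·t), we substitute t = -pi/4 to get v = -10.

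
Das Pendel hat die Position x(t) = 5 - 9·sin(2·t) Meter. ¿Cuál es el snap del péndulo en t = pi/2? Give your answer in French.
Pour résoudre ceci, nous devons prendre 4 dérivées de notre équation de la position x(t) = 5 - 9·sin(2·t). En dérivant la position, nous obtenons la vitesse: v(t) = -18·cos(2·t). En dérivant la vitesse, nous obtenons l'accélération: a(t) = 36·sin(2·t). En dérivant l'accélération, nous obtenons le jerk: j(t) = 72·cos(2·t). La dérivée du jerk donne le snap: s(t) = -144·sin(2·t). Nous avons le snap s(t) = -144·sin(2·t). En substituant t = pi/2: s(pi/2) = 0.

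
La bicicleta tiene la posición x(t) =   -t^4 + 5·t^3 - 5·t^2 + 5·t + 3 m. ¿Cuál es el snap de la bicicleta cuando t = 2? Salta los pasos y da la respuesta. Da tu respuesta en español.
s(2) = -24.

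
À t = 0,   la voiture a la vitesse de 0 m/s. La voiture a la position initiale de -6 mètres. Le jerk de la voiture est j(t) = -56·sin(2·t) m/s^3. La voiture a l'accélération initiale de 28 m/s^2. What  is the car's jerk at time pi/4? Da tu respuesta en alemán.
Wir haben den Ruck j(t) = -56·sin(2·t). Durch Einsetzen von t = pi/4: j(pi/4) = -56.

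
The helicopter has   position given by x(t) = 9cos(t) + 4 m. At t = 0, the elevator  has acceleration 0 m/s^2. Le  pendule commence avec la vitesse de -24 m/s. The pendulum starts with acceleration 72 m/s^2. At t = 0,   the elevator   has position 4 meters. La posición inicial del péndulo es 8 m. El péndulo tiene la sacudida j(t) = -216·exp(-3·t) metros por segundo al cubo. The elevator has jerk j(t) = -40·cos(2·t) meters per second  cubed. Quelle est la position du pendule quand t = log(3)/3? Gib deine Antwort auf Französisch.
Pour résoudre ceci, nous devons prendre 3 intégrales de notre équation du jerk j(t) = -216·exp(-3·t). En intégrant le jerk et en utilisant la condition initiale a(0) = 72, nous obtenons a(t) = 72·exp(-3·t). En intégrant l'accélération et en utilisant la condition initiale v(0) = -24, nous obtenons v(t) = -24·exp(-3·t). L'intégrale de la vitesse est la position. En utilisant x(0) = 8, nous obtenons x(t) = 8·exp(-3·t). De l'équation de la position x(t) = 8·exp(-3·t), nous substituons t = log(3)/3 pour obtenir x = 8/3.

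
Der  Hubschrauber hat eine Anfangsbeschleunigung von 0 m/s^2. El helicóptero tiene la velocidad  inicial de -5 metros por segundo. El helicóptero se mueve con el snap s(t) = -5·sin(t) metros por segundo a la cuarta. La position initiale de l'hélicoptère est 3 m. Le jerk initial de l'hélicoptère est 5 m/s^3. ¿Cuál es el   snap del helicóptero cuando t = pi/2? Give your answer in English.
Using s(t) = -5·sin(t) and substituting t = pi/2, we find s = -5.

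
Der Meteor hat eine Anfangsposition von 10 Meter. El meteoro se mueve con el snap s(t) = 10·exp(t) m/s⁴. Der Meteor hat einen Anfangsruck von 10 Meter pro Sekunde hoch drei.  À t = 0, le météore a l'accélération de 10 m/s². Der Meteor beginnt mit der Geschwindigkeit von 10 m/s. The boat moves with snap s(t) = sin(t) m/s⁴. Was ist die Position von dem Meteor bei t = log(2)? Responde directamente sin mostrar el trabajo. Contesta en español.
x(log(2)) = 20.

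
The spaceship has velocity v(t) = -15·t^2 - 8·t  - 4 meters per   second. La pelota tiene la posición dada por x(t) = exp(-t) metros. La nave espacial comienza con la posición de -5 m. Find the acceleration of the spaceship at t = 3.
We must differentiate our velocity equation v(t) = -15·t^2 - 8·t - 4 1 time. The derivative of velocity gives acceleration: a(t) = -30·t - 8. We have acceleration a(t) = -30·t - 8. Substituting t = 3: a(3) = -98.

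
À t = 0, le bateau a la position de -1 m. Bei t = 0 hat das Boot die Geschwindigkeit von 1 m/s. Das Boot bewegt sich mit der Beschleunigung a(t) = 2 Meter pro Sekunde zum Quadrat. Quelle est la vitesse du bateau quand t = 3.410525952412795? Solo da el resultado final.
La réponse est 7.82105190482559.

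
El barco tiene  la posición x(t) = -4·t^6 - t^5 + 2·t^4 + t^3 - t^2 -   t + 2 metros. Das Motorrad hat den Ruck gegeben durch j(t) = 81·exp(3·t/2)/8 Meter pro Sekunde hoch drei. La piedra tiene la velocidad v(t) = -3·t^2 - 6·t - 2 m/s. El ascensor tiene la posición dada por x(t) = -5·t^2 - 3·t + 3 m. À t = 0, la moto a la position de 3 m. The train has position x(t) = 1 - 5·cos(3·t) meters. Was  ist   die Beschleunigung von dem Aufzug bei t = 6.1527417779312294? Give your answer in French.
En partant de la position x(t) = -5·t^2 - 3·t + 3, nous prenons 2 dérivées. La dérivée de la position donne la vitesse: v(t) = -10·t - 3. En prenant d/dt de v(t), nous trouvons a(t) = -10. En utilisant a(t) = -10 et en substituant t = 6.1527417779312294, nous trouvons a = -10.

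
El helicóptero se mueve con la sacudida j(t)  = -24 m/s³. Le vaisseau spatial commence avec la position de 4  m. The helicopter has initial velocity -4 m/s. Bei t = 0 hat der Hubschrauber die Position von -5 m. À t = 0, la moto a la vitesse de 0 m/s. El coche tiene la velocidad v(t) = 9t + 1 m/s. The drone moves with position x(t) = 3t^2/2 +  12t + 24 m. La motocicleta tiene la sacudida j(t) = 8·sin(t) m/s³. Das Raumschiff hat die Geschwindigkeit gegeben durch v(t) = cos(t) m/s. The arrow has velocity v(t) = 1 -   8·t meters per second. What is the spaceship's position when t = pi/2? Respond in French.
Nous devons trouver l'intégrale de notre équation de la vitesse v(t) = cos(t) 1 fois. En prenant ∫v(t)dt et en appliquant x(0) = 4, nous trouvons x(t) = sin(t) + 4. En utilisant x(t) = sin(t) + 4 et en substituant t = pi/2, nous trouvons x = 5.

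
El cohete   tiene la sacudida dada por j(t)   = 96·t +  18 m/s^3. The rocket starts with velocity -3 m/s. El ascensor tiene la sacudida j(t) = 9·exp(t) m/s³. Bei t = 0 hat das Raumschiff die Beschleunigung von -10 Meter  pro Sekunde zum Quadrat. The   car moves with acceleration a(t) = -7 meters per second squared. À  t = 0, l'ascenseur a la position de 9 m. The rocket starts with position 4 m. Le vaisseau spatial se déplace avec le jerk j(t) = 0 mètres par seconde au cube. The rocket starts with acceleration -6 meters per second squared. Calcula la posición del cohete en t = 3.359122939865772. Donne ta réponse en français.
Pour résoudre ceci, nous devons prendre 3 intégrales de notre équation du jerk j(t) = 96·t + 18. En intégrant le jerk et en utilisant la condition initiale a(0) = -6, nous obtenons a(t) = 48·t^2 + 18·t - 6. En prenant ∫a(t)dt et en appliquant v(0) = -3, nous trouvons v(t) = 16·t^3 + 9·t^2 - 6·t - 3. La primitive de la vitesse, avec x(0) = 4, donne la position: x(t) = 4·t^4 + 3·t^3 - 3·t^2 - 3·t + 4. En utilisant x(t) = 4·t^4 + 3·t^3 - 3·t^2 - 3·t + 4 et en substituant t = 3.359122939865772, nous trouvons x = 583.069754630939.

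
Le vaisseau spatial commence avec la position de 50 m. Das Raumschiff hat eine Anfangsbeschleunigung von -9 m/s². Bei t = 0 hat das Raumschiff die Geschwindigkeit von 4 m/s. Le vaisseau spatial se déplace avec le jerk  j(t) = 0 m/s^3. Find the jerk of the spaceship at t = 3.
We have jerk j(t) = 0. Substituting t = 3: j(3) = 0.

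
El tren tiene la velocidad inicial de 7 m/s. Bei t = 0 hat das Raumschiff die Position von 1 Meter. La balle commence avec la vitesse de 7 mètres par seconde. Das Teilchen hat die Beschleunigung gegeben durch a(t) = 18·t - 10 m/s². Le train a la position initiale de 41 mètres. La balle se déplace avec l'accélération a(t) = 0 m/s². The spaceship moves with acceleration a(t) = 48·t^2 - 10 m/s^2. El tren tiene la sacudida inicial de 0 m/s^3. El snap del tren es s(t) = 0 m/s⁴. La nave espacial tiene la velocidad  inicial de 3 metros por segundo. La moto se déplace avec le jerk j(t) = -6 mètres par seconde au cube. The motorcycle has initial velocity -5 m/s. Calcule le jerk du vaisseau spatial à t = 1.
En partant de l'accélération a(t) = 48·t^2 - 10, nous prenons 1 dérivée. En prenant d/dt de a(t), nous trouvons j(t) = 96·t. De l'équation du jerk j(t) = 96·t, nous substituons t = 1 pour obtenir j = 96.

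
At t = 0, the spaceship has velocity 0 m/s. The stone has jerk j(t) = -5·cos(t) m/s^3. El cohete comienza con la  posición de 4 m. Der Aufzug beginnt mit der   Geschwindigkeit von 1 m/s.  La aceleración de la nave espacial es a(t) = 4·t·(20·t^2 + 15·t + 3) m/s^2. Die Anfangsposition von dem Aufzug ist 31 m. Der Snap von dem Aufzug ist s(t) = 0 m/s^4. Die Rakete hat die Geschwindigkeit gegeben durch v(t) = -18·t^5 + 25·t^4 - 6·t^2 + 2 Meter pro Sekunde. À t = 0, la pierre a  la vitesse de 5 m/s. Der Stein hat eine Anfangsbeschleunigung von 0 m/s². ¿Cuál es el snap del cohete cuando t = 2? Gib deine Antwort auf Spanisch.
Debemos derivar nuestra ecuación de la velocidad v(t) = -18·t^5 + 25·t^4 - 6·t^2 + 2 3 veces. La derivada de la velocidad da la aceleración: a(t) = -90·t^4 + 100·t^3 - 12·t. Derivando la aceleración, obtenemos la sacudida: j(t) = -360·t^3 + 300·t^2 - 12. Derivando la sacudida, obtenemos el snap: s(t) = -1080·t^2 + 600·t. Tenemos el snap s(t) = -1080·t^2 + 600·t. Sustituyendo t = 2: s(2) = -3120.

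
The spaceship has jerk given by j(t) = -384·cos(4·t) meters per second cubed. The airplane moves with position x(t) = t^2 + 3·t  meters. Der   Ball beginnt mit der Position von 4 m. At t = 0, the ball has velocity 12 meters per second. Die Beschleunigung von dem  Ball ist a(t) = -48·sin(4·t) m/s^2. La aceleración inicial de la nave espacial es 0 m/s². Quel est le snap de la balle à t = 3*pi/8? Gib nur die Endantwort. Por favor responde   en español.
s(3*pi/8) = -768.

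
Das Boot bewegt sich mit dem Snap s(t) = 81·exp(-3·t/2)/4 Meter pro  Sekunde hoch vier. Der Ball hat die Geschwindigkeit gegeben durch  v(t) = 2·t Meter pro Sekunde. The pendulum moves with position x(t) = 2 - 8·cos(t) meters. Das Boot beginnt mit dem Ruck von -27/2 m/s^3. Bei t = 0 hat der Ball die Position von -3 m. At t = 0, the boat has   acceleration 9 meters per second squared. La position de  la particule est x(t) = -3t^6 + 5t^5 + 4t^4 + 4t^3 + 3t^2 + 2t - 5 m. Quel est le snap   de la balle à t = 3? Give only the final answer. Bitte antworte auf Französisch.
Le snap à t = 3 est s = 0.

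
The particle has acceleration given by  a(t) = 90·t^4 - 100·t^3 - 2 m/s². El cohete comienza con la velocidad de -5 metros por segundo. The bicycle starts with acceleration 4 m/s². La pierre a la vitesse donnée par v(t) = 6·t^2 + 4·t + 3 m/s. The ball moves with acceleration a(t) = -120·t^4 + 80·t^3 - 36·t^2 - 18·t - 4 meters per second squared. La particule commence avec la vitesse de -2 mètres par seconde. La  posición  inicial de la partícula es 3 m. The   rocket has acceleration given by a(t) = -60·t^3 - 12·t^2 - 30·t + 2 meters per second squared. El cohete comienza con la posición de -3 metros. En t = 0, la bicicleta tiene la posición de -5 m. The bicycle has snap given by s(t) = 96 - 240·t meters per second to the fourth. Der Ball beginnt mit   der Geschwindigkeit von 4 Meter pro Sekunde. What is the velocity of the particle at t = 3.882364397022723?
To solve this, we need to take 1 integral of our acceleration equation a(t) = 90·t^4 - 100·t^3 - 2. Taking ∫a(t)dt and applying v(0) = -2, we find v(t) = 18·t^5 - 25·t^4 - 2·t - 2. We have velocity v(t) = 18·t^5 - 25·t^4 - 2·t - 2. Substituting t = 3.882364397022723: v(3.882364397022723) = 10187.0092884065.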